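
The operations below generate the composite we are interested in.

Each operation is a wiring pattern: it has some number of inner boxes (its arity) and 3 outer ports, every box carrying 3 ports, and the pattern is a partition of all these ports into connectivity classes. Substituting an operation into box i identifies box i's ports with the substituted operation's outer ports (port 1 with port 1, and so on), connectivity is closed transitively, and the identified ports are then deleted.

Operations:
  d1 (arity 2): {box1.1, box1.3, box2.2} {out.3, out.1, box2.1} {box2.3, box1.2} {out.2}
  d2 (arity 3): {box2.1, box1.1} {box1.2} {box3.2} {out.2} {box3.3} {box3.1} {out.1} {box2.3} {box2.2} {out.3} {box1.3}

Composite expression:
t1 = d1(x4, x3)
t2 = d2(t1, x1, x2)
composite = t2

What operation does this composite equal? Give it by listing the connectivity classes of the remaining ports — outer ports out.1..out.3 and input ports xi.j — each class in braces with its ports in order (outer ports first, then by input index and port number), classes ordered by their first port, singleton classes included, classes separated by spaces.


{out.1} {out.2} {out.3} {x1.1, x3.1} {x1.2} {x1.3} {x2.1} {x2.2} {x2.3} {x3.2, x4.1, x4.3} {x3.3, x4.2}

After gluing at d2, chains via deleted ports link the x-ports.
d1 over (x4, x3) gives {out.1, out.3, x3.1} {out.2} {x3.2, x4.1, x4.3} {x3.3, x4.2}, out.j being that stage's outer ports
d2 over (x4, x3, x1, x2) gives {out.1} {out.2} {out.3} {x1.1, x3.1} {x1.2} {x1.3} {x2.1} {x2.2} {x2.3} {x3.2, x4.1, x4.3} {x3.3, x4.2}, out.j being that stage's outer ports


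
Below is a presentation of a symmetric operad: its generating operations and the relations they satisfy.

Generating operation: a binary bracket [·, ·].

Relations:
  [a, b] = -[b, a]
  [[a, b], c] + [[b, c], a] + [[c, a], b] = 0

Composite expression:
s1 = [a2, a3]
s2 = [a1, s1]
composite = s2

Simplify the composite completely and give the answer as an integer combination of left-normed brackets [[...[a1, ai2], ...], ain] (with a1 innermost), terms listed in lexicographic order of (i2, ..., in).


[[a1, a2], a3] - [[a1, a3], a2]

In the tensor algebra, words opening a1 carry the a1-anchored form.
Composite bracket: [a1, [a2, a3]]
Expanding via [a, b] = ab - ba: 4 signed words (2^2 = 4).
Collect the words opening with a1:
  a1a2a3 appears with sign +1, giving the term +[[a1, a2], a3]
  a1a3a2 appears with sign -1, giving the term -[[a1, a3], a2]


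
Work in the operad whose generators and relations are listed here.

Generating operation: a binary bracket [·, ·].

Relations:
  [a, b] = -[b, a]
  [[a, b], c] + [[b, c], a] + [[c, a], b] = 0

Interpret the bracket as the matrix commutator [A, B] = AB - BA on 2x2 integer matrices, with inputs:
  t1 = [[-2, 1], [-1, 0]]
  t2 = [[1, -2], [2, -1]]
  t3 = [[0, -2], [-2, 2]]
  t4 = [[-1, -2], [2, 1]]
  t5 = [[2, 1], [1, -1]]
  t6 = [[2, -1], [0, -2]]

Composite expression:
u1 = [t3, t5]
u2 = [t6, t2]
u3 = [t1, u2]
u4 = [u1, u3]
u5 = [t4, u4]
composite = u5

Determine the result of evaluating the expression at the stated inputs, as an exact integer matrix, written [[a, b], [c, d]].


[[-448, -160], [288, 448]]

[t3, t5] = [[0, 4], [-4, 0]]
[t6, t2] = [[-2, -6], [-8, 2]]
[t1, [t6, t2]] = [[-14, 16], [-12, 14]]
[[t3, t5], [t1, [t6, t2]]] = [[16, 112], [112, -16]]
[t4, [[t3, t5], [t1, [t6, t2]]]] = [[-448, -160], [288, 448]]


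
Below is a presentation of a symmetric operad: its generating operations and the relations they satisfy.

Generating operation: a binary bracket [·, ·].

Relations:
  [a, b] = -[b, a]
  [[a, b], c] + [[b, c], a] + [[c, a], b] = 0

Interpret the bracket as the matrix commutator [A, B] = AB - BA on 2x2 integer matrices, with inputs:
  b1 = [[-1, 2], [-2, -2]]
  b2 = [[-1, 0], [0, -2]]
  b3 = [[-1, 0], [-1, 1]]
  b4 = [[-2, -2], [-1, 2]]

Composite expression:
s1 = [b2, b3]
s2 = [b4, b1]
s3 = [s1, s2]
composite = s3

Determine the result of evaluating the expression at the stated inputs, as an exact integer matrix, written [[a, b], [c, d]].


[[6, 0], [12, -6]]

[b2, b3] = [[0, 0], [1, 0]]
[b4, b1] = [[6, -6], [-9, -6]]
[[b2, b3], [b4, b1]] = [[6, 0], [12, -6]]


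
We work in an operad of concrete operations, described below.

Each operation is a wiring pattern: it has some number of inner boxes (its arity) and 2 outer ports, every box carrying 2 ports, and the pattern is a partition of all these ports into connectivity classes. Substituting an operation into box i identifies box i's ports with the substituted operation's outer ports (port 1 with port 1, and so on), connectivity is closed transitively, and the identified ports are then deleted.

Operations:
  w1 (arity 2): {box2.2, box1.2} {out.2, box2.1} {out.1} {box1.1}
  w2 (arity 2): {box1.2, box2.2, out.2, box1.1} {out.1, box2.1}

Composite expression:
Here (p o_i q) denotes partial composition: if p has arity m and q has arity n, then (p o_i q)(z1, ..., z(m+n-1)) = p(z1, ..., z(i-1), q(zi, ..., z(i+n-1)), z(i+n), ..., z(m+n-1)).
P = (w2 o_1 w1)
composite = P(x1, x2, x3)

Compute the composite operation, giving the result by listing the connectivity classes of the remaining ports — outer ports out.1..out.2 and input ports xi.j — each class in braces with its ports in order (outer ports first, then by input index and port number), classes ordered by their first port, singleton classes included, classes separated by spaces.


Substituting into w2 glues patterns; closure does the rest.
stage w1: inputs (x1, x2), connectivity {out.1} {out.2, x2.1} {x1.1} {x1.2, x2.2}, out.j its boundary
stage w2: inputs (x1, x2, x3), connectivity {out.1, x3.1} {out.2, x2.1, x3.2} {x1.1} {x1.2, x2.2}, out.j its boundary

{out.1, x3.1} {out.2, x2.1, x3.2} {x1.1} {x1.2, x2.2}


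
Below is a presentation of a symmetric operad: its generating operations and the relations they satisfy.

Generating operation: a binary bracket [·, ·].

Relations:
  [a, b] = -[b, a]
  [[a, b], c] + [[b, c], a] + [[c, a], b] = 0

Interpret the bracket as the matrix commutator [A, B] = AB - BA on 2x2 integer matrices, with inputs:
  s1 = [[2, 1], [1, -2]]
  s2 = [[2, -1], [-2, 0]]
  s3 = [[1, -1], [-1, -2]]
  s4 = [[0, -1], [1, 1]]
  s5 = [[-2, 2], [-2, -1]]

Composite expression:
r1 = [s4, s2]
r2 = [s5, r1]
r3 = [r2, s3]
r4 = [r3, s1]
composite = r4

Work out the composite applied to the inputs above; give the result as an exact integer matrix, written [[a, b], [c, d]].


[[57, -126], [-102, -57]]


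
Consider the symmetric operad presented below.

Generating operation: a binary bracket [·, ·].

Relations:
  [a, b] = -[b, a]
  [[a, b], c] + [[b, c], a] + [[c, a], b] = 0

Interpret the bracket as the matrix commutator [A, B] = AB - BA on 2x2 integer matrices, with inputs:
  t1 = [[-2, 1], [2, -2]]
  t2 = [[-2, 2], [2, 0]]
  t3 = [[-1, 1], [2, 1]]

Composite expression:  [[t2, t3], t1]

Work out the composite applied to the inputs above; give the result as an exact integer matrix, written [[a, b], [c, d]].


[[4, 4], [-8, -4]]

[t2, t3] = [[2, 2], [0, -2]]
[[t2, t3], t1] = [[4, 4], [-8, -4]]


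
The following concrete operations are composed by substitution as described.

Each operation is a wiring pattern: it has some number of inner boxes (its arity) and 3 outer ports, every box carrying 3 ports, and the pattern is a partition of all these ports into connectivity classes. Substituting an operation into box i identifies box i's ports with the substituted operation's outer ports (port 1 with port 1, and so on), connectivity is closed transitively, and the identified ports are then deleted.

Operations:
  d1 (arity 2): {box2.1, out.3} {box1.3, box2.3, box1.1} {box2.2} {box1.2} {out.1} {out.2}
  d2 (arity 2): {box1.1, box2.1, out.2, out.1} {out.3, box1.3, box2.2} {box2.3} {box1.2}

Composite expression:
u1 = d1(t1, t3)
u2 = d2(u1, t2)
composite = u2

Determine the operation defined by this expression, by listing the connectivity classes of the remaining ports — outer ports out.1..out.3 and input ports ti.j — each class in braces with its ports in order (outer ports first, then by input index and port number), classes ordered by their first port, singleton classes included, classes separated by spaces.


Substituting into d2 glues patterns; closure does the rest.
composing d1 on (t1, t3), with out.j its own outer ports: {out.1} {out.2} {out.3, t3.1} {t1.1, t1.3, t3.3} {t1.2} {t3.2}
composing d2 on (t1, t3, t2), with out.j its own outer ports: {out.1, out.2, t2.1} {out.3, t2.2, t3.1} {t1.1, t1.3, t3.3} {t1.2} {t2.3} {t3.2}

{out.1, out.2, t2.1} {out.3, t2.2, t3.1} {t1.1, t1.3, t3.3} {t1.2} {t2.3} {t3.2}


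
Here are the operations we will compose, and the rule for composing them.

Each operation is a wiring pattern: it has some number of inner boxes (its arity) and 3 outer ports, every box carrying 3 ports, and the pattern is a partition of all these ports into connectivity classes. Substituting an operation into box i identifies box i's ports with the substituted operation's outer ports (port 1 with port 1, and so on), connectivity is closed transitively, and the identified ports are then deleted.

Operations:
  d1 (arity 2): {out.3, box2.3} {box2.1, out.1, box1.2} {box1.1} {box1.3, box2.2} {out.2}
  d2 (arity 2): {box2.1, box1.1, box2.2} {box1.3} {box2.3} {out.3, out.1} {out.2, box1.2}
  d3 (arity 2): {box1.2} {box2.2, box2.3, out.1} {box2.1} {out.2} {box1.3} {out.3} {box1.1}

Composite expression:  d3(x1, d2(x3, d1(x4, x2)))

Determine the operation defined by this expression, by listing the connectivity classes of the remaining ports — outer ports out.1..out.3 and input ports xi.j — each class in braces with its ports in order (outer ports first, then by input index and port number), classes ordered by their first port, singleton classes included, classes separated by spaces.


{out.1, x3.2} {out.2} {out.3} {x1.1} {x1.2} {x1.3} {x2.1, x3.1, x4.2} {x2.2, x4.3} {x2.3} {x3.3} {x4.1}

Two ports join when wires chain via d3-identified ports.
d1 over (x4, x2) gives {out.1, x2.1, x4.2} {out.2} {out.3, x2.3} {x2.2, x4.3} {x4.1}, out.j being that stage's outer ports
d2 over (x3, x4, x2) gives {out.1, out.3} {out.2, x3.2} {x2.1, x3.1, x4.2} {x2.2, x4.3} {x2.3} {x3.3} {x4.1}, out.j being that stage's outer ports
d3 over (x1, x3, x4, x2) gives {out.1, x3.2} {out.2} {out.3} {x1.1} {x1.2} {x1.3} {x2.1, x3.1, x4.2} {x2.2, x4.3} {x2.3} {x3.3} {x4.1}, out.j being that stage's outer ports


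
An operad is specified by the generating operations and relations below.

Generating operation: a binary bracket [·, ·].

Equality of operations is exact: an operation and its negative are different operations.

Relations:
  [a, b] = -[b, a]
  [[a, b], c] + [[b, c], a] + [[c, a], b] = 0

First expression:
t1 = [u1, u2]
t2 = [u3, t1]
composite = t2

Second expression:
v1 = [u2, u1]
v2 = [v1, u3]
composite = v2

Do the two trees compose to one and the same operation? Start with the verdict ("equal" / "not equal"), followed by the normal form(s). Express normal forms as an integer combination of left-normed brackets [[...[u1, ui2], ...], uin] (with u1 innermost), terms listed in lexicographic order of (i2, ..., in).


equal; the common form is -[[u1, u2], u3]

Normal form of the first expression: -[[u1, u2], u3]
Normal form of the second expression: -[[u1, u2], u3]
Both agree, so they are equal.


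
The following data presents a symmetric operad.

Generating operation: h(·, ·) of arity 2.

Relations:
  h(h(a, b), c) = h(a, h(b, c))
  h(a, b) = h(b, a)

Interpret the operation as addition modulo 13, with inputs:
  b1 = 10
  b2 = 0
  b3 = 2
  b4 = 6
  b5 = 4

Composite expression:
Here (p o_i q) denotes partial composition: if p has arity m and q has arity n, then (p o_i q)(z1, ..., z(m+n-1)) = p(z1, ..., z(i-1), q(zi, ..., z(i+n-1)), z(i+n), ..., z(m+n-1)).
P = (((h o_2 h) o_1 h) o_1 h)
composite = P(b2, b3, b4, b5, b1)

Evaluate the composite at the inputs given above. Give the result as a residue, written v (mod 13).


9 (mod 13)


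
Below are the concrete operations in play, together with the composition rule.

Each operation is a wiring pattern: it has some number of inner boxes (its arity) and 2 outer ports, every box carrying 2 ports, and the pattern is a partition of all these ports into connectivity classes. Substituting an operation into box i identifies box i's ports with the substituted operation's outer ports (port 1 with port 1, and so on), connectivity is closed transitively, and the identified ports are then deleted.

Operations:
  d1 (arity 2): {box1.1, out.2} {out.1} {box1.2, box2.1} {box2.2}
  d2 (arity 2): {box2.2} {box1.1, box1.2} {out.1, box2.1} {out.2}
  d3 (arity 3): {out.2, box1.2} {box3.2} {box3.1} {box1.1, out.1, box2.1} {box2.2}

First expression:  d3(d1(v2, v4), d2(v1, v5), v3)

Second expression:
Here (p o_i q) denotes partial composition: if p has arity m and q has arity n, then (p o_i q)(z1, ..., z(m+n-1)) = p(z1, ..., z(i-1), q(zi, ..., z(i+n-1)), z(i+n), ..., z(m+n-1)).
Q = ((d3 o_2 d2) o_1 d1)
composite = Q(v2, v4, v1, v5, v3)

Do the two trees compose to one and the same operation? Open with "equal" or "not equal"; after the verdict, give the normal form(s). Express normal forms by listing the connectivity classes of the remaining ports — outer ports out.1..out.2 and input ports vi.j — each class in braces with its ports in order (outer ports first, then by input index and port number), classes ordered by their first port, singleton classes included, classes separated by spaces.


equal — both sides give {out.1, v5.1} {out.2, v2.1} {v1.1, v1.2} {v2.2, v4.1} {v3.1} {v3.2} {v4.2} {v5.2}

The first expression, normalized: {out.1, v5.1} {out.2, v2.1} {v1.1, v1.2} {v2.2, v4.1} {v3.1} {v3.2} {v4.2} {v5.2}
The second expression, normalized: {out.1, v5.1} {out.2, v2.1} {v1.1, v1.2} {v2.2, v4.1} {v3.1} {v3.2} {v4.2} {v5.2}
The normal forms match — equal.


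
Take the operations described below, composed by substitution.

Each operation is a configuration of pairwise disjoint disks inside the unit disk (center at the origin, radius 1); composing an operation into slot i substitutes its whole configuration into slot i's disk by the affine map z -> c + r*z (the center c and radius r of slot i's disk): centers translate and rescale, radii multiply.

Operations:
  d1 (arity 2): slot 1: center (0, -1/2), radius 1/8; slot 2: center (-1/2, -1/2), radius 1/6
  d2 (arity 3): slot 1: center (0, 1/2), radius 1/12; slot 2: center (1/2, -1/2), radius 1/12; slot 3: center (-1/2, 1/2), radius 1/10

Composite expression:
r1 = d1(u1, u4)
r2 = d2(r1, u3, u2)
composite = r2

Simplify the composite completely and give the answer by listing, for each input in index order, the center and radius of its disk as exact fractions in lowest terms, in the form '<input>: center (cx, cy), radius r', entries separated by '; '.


u1: center (0, 11/24), radius 1/96; u2: center (-1/2, 1/2), radius 1/10; u3: center (1/2, -1/2), radius 1/12; u4: center (-1/24, 11/24), radius 1/72

Nesting under d2 composes maps z -> c + r*z down each u-path.
u1: after 2 affine steps, its disk has center (0, 11/24), radius 1/96
u4: after 2 affine steps, its disk has center (-1/24, 11/24), radius 1/72
u3: after 1 affine step, its disk has center (1/2, -1/2), radius 1/12
u2: after 1 affine step, its disk has center (-1/2, 1/2), radius 1/10


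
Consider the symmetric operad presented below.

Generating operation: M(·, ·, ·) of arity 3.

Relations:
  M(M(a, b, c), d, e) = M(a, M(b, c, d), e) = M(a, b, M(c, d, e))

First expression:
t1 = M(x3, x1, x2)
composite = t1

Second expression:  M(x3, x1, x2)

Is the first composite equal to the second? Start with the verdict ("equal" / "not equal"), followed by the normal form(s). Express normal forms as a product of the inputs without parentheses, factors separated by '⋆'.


equal — both sides give x3 ⋆ x1 ⋆ x2

The first expression, normalized: x3 ⋆ x1 ⋆ x2
The second expression, normalized: x3 ⋆ x1 ⋆ x2
Both agree, so they are equal.


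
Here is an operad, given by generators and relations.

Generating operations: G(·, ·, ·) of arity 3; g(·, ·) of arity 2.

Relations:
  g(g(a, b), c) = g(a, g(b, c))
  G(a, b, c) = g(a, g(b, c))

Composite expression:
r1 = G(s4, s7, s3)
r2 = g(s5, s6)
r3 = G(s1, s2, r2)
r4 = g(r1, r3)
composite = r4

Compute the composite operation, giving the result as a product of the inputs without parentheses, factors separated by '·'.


s4 · s7 · s3 · s1 · s2 · s5 · s6

Under associativity of g, the answer is the s's in reading order.
G(s4, s7, s3) flattens to s4 · s7 · s3
g(s5, s6) flattens to s5 · s6
G(s1, s2, g(s5, s6)) flattens to s1 · s2 · s5 · s6
g(G(s4, s7, s3), G(s1, s2, g(s5, s6))) flattens to s4 · s7 · s3 · s1 · s2 · s5 · s6


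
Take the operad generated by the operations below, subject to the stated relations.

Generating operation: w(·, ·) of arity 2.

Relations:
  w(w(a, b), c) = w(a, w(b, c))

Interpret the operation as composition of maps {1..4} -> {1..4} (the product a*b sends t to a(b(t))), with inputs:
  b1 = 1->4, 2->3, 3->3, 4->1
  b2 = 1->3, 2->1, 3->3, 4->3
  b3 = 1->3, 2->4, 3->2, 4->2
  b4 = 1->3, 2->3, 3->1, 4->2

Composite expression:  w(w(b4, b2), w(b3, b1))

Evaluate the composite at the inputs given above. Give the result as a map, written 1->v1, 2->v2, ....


w(b4, b2) = 1->1, 2->3, 3->1, 4->1
w(b3, b1) = 1->2, 2->2, 3->2, 4->3
w(w(b4, b2), w(b3, b1)) = 1->3, 2->3, 3->3, 4->1

1->3, 2->3, 3->3, 4->1


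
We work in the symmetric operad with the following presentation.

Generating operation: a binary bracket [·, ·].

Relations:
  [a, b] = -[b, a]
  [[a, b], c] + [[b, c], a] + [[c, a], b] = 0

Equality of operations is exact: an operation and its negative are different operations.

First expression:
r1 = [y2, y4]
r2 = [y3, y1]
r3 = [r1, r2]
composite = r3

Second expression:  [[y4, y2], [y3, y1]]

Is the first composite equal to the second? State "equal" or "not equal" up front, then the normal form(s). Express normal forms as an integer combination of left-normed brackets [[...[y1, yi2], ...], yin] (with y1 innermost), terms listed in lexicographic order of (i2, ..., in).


not equal: they reduce to [[[y1, y3], y2], y4] - [[[y1, y3], y4], y2] and -[[[y1, y3], y2], y4] + [[[y1, y3], y4], y2]

The first expression reduces to [[[y1, y3], y2], y4] - [[[y1, y3], y4], y2]
The second expression reduces to -[[[y1, y3], y2], y4] + [[[y1, y3], y4], y2]
Distinct normal forms: not equal.


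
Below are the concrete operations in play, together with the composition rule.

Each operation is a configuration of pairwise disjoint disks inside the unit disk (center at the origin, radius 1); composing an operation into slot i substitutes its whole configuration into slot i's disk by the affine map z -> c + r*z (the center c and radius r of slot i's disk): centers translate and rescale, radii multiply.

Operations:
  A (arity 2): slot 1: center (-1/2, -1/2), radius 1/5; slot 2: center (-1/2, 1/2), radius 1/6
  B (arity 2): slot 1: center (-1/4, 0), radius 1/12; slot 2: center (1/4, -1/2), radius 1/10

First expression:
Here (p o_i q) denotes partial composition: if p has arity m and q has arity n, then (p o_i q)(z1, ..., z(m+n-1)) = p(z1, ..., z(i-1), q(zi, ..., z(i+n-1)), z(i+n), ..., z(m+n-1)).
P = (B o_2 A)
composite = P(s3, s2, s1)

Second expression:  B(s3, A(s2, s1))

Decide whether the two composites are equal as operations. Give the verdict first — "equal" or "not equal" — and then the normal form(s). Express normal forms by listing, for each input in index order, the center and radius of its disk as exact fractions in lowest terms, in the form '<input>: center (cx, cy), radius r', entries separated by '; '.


equal — both sides give s1: center (1/5, -9/20), radius 1/60; s2: center (1/5, -11/20), radius 1/50; s3: center (-1/4, 0), radius 1/12

The first composite normalizes to s1: center (1/5, -9/20), radius 1/60; s2: center (1/5, -11/20), radius 1/50; s3: center (-1/4, 0), radius 1/12
The second composite normalizes to s1: center (1/5, -9/20), radius 1/60; s2: center (1/5, -11/20), radius 1/50; s3: center (-1/4, 0), radius 1/12
Both agree, so they are equal.


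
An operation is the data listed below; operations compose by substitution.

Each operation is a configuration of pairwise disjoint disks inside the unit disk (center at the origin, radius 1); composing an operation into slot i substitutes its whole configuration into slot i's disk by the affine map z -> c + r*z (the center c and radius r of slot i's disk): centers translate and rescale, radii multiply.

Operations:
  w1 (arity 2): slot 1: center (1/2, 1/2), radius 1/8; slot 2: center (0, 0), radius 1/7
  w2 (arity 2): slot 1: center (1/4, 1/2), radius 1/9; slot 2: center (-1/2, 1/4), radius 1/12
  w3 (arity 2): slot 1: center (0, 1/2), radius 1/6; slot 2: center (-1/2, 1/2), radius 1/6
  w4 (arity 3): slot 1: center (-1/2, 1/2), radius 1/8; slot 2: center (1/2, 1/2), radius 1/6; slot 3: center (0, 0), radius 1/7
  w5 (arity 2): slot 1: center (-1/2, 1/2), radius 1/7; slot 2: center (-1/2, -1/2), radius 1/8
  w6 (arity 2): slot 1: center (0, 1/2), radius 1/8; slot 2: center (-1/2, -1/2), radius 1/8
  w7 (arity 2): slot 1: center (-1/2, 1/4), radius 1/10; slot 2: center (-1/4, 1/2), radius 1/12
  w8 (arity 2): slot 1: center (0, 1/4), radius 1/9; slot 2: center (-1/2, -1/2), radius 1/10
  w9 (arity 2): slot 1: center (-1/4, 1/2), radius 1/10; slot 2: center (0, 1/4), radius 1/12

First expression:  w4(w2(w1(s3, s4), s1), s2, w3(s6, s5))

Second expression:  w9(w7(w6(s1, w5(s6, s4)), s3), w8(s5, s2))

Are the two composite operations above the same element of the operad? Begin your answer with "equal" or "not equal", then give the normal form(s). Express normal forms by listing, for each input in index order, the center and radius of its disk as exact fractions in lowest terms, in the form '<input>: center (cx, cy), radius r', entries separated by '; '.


not equal: they reduce to s1: center (-9/16, 17/32), radius 1/96; s2: center (1/2, 1/2), radius 1/6; s3: center (-133/288, 41/72), radius 1/576; s4: center (-15/32, 9/16), radius 1/504; s5: center (-1/14, 1/14), radius 1/42; s6: center (0, 1/14), radius 1/42 and s1: center (-3/10, 53/100), radius 1/800; s2: center (-1/24, 5/24), radius 1/120; s3: center (-11/40, 11/20), radius 1/120; s4: center (-489/1600, 831/1600), radius 1/6400; s5: center (0, 13/48), radius 1/108; s6: center (-489/1600, 833/1600), radius 1/5600


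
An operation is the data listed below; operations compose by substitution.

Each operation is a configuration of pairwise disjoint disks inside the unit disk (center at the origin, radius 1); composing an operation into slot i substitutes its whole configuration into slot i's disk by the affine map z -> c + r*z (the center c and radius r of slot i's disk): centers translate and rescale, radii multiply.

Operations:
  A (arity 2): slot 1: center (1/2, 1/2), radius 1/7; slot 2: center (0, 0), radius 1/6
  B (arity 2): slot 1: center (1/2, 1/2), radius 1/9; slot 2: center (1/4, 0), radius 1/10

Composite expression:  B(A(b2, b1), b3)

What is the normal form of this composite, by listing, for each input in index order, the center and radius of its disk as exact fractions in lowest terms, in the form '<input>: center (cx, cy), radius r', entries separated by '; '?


Only the slot chain above each b matters under B; compose those maps.
for b2, the 2-step affine chain lands on center (5/9, 5/9), radius 1/63
for b1, the 2-step affine chain lands on center (1/2, 1/2), radius 1/54
for b3, the 1-step affine chain lands on center (1/4, 0), radius 1/10

b1: center (1/2, 1/2), radius 1/54; b2: center (5/9, 5/9), radius 1/63; b3: center (1/4, 0), radius 1/10


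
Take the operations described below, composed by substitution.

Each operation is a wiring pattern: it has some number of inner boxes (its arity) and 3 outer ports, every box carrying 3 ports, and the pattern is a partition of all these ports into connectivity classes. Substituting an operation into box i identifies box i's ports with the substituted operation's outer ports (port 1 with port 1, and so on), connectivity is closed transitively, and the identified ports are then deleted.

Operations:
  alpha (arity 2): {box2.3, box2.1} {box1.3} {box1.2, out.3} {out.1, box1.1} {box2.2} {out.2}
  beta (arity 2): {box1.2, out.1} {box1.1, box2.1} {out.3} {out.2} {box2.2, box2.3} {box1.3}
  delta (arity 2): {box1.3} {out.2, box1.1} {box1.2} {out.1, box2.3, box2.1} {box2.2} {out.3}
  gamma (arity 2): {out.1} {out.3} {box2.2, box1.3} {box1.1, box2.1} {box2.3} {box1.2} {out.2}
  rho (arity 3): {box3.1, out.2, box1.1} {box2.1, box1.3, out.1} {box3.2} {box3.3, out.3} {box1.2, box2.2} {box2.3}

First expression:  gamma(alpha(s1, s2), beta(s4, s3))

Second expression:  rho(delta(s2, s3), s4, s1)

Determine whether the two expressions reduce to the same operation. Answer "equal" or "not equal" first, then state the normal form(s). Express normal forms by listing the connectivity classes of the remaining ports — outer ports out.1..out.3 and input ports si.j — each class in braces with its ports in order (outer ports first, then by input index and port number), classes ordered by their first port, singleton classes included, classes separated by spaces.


not equal — first {out.1} {out.2} {out.3} {s1.1, s4.2} {s1.2} {s1.3} {s2.1, s2.3} {s2.2} {s3.1, s4.1} {s3.2, s3.3} {s4.3}, second {out.1, s4.1} {out.2, s1.1, s3.1, s3.3} {out.3, s1.3} {s1.2} {s2.1, s4.2} {s2.2} {s2.3} {s3.2} {s4.3}

In normal form, the first expression is {out.1} {out.2} {out.3} {s1.1, s4.2} {s1.2} {s1.3} {s2.1, s2.3} {s2.2} {s3.1, s4.1} {s3.2, s3.3} {s4.3}
In normal form, the second expression is {out.1, s4.1} {out.2, s1.1, s3.1, s3.3} {out.3, s1.3} {s1.2} {s2.1, s4.2} {s2.2} {s2.3} {s3.2} {s4.3}
The forms do not match — not equal.


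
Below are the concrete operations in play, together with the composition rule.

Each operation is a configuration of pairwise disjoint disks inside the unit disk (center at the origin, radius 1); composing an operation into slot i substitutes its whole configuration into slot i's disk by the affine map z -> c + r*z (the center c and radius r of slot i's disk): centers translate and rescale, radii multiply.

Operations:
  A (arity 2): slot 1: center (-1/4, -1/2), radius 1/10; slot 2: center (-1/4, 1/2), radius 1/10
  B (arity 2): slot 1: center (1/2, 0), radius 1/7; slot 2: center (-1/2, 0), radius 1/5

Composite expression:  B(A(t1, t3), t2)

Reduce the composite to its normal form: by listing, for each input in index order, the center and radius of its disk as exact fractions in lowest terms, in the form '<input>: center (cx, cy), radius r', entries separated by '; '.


t1: center (13/28, -1/14), radius 1/70; t2: center (-1/2, 0), radius 1/5; t3: center (13/28, 1/14), radius 1/70


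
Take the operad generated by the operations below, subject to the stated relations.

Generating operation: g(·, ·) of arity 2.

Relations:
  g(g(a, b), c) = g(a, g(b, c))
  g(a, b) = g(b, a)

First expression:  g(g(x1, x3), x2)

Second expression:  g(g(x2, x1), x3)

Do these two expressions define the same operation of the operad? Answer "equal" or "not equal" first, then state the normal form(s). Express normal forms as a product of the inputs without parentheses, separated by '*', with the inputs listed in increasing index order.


equal; the common form is x1 * x2 * x3

The first expression reduces to x1 * x2 * x3
The second expression reduces to x1 * x2 * x3
Identical normal forms: equal.


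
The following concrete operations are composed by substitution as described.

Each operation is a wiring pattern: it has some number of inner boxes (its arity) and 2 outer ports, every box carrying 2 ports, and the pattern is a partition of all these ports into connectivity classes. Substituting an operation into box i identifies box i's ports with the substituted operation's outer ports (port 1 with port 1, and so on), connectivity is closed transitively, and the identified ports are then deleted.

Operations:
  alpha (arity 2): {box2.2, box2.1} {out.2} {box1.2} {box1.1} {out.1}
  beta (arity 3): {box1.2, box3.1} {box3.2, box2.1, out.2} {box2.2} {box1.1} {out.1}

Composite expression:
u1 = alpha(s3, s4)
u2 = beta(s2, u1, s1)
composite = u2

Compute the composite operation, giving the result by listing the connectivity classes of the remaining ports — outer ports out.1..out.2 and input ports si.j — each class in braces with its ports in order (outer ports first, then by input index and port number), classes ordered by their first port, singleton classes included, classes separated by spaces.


{out.1} {out.2, s1.2} {s1.1, s2.2} {s2.1} {s3.1} {s3.2} {s4.1, s4.2}

After gluing at beta, chains via deleted ports link the s-ports.
alpha over (s3, s4) gives {out.1} {out.2} {s3.1} {s3.2} {s4.1, s4.2}, out.j being that stage's outer ports
beta over (s2, s3, s4, s1) gives {out.1} {out.2, s1.2} {s1.1, s2.2} {s2.1} {s3.1} {s3.2} {s4.1, s4.2}, out.j being that stage's outer ports


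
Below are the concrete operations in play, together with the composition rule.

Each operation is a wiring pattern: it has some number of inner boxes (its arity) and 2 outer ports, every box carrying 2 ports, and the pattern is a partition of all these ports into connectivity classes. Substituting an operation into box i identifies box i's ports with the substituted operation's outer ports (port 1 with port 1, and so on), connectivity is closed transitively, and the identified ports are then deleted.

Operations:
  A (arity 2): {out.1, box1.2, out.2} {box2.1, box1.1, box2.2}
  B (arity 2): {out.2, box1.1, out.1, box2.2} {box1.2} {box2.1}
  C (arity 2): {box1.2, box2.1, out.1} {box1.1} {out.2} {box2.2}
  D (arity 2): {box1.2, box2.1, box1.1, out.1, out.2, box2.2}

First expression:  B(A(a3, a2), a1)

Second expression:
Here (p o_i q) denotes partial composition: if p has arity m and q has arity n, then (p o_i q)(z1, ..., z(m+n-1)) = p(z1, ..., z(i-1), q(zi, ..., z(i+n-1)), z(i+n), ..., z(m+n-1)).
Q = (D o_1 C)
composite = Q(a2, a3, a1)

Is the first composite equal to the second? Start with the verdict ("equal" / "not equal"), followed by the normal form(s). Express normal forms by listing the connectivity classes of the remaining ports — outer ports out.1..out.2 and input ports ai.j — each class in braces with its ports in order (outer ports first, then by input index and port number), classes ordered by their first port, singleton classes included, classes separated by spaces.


The first expression reduces to {out.1, out.2, a1.2, a3.2} {a1.1} {a2.1, a2.2, a3.1}
The second expression reduces to {out.1, out.2, a1.1, a1.2, a2.2, a3.1} {a2.1} {a3.2}
Distinct normal forms: not equal.

not equal; the first gives {out.1, out.2, a1.2, a3.2} {a1.1} {a2.1, a2.2, a3.1} and the second {out.1, out.2, a1.1, a1.2, a2.2, a3.1} {a2.1} {a3.2}


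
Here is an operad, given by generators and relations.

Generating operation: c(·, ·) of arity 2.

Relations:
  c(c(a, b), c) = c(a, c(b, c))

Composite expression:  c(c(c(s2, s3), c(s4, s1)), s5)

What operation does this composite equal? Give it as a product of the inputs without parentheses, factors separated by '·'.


s2 · s3 · s4 · s1 · s5

Every regrouping of c is equal, so read the s-inputs in written order.
c(s2, s3) spells out as s2 · s3
c(s4, s1) spells out as s4 · s1
c(c(s2, s3), c(s4, s1)) spells out as s2 · s3 · s4 · s1
c(c(c(s2, s3), c(s4, s1)), s5) spells out as s2 · s3 · s4 · s1 · s5


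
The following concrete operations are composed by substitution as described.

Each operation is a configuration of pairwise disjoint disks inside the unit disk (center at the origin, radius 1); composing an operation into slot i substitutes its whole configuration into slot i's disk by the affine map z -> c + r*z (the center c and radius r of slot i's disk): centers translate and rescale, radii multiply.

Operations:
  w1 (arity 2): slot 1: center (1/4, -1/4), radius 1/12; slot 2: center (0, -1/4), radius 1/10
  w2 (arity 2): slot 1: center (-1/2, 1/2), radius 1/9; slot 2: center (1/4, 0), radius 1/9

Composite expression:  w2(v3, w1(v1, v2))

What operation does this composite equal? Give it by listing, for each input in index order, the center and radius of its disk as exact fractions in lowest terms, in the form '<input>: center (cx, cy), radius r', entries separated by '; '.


v1: center (5/18, -1/36), radius 1/108; v2: center (1/4, -1/36), radius 1/90; v3: center (-1/2, 1/2), radius 1/9

Below w2, radii multiply path by path; the v-disk centers shift.
input v3: applying the 1 nested substitution gives center (-1/2, 1/2), radius 1/9
input v1: applying the 2 nested substitutions gives center (5/18, -1/36), radius 1/108
input v2: applying the 2 nested substitutions gives center (1/4, -1/36), radius 1/90


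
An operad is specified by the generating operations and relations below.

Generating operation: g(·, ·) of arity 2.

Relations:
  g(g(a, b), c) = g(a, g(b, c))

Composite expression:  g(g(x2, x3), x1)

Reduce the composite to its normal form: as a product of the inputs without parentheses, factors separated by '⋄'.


x2 ⋄ x3 ⋄ x1

All parenthesizations of g agree; list the x-inputs left to right.
g(x2, x3) flattens to x2 ⋄ x3
g(g(x2, x3), x1) flattens to x2 ⋄ x3 ⋄ x1


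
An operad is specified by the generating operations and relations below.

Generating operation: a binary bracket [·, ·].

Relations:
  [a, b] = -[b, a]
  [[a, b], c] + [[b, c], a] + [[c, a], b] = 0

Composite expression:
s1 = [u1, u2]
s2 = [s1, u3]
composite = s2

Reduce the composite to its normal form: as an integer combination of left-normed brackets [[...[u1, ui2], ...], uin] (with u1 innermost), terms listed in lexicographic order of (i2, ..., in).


Expand each bracket as ab - ba; the u1-initial words give the coefficients.
Composite bracket: [[u1, u2], u3]
Each bracket splits as ab - ba, giving 4 signed words (2^2 = 4).
Coefficients come from the u1-initial words:
  word u1u2u3 has sign +1, contributing +[[u1, u2], u3]

[[u1, u2], u3]


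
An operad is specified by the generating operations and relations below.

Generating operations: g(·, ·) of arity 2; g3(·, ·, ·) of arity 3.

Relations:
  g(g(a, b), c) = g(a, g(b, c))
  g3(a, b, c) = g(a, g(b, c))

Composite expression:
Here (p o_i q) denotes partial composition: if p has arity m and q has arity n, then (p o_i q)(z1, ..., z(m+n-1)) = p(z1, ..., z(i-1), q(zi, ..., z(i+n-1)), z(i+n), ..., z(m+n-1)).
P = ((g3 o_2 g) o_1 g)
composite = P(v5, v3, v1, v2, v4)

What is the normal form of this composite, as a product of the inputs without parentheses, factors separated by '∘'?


v5 ∘ v3 ∘ v1 ∘ v2 ∘ v4

The g3-tree's shape is irrelevant; the v-reading-order decides.
g(v5, v3) unparenthesizes to v5 ∘ v3
g(v1, v2) unparenthesizes to v1 ∘ v2
g3(g(v5, v3), g(v1, v2), v4) unparenthesizes to v5 ∘ v3 ∘ v1 ∘ v2 ∘ v4


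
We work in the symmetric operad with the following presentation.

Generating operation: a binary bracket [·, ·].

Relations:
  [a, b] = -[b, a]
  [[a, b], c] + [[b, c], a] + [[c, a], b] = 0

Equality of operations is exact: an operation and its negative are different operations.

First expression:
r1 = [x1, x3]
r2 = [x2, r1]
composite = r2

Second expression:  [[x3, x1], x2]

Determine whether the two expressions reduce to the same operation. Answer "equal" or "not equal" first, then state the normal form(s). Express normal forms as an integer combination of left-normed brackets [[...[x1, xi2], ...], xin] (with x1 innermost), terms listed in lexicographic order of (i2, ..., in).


equal; both compose to -[[x1, x3], x2]

The first expression reduces to -[[x1, x3], x2]
The second expression reduces to -[[x1, x3], x2]
The normal forms match — equal.


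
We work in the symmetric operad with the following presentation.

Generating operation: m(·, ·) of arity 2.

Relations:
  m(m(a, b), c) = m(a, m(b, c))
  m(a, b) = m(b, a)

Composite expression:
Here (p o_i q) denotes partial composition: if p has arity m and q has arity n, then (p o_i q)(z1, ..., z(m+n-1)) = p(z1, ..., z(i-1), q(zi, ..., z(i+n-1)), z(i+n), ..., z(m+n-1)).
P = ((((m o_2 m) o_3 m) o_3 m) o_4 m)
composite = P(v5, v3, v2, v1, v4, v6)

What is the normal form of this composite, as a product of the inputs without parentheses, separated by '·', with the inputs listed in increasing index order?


v1 · v2 · v3 · v4 · v5 · v6

Any arrangement under m is one operation, so sort the v-inputs.
m(v1, v4) spells out as v1 · v4
m(v2, m(v1, v4)) spells out as v2 · v1 · v4
m(m(v2, m(v1, v4)), v6) spells out as v2 · v1 · v4 · v6
m(v3, m(m(v2, m(v1, v4)), v6)) spells out as v3 · v2 · v1 · v4 · v6
m(v5, m(v3, m(m(v2, m(v1, v4)), v6))) spells out as v5 · v3 · v2 · v1 · v4 · v6
sorting the factors by input index: v1 · v2 · v3 · v4 · v5 · v6


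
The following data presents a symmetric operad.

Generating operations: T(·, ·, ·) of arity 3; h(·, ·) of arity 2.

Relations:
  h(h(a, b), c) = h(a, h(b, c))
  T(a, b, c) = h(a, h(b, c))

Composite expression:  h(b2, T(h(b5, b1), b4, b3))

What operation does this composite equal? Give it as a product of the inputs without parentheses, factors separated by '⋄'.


b2 ⋄ b5 ⋄ b1 ⋄ b4 ⋄ b3

Associativity of h dissolves the nesting; only the b-input order survives.
h(b5, b1) unparenthesizes to b5 ⋄ b1
T(h(b5, b1), b4, b3) unparenthesizes to b5 ⋄ b1 ⋄ b4 ⋄ b3
h(b2, T(h(b5, b1), b4, b3)) unparenthesizes to b2 ⋄ b5 ⋄ b1 ⋄ b4 ⋄ b3


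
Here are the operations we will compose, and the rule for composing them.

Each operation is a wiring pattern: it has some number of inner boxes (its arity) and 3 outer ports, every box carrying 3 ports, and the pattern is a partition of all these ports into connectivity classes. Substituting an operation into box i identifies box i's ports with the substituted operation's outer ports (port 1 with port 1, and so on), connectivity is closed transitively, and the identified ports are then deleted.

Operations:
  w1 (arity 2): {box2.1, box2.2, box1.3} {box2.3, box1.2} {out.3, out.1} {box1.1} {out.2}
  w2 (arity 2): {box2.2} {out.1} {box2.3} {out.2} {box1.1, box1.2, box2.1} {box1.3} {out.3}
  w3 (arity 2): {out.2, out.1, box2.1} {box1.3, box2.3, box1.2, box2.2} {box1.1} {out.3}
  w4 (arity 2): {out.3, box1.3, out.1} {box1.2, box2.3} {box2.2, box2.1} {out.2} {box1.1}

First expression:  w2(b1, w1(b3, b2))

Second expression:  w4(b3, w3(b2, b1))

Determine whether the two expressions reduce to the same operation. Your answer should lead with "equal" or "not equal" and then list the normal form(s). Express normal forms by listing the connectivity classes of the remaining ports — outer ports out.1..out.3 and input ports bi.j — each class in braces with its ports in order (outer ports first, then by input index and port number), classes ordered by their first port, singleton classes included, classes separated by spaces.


not equal; first: {out.1} {out.2} {out.3} {b1.1, b1.2} {b1.3} {b2.1, b2.2, b3.3} {b2.3, b3.2} {b3.1}; second: {out.1, out.3, b3.3} {out.2} {b1.1} {b1.2, b1.3, b2.2, b2.3} {b2.1} {b3.1} {b3.2}

In normal form, the first expression is {out.1} {out.2} {out.3} {b1.1, b1.2} {b1.3} {b2.1, b2.2, b3.3} {b2.3, b3.2} {b3.1}
In normal form, the second expression is {out.1, out.3, b3.3} {out.2} {b1.1} {b1.2, b1.3, b2.2, b2.3} {b2.1} {b3.1} {b3.2}
Distinct normal forms: not equal.


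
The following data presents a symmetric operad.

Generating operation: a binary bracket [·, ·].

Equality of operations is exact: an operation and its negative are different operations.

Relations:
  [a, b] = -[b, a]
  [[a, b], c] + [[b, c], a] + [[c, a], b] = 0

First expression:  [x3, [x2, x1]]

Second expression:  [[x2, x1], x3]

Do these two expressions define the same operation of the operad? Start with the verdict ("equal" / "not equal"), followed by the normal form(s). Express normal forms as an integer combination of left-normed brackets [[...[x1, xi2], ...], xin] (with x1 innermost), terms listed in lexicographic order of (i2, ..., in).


The first expression reduces to [[x1, x2], x3]
The second expression reduces to -[[x1, x2], x3]
They disagree, so not equal.

not equal: they reduce to [[x1, x2], x3] and -[[x1, x2], x3]


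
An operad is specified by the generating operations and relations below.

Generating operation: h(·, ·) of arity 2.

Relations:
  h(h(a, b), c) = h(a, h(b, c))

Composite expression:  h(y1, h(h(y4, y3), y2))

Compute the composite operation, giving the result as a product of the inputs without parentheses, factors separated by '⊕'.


y1 ⊕ y4 ⊕ y3 ⊕ y2

All parenthesizations of h agree; list the y-inputs left to right.
h(y4, y3) reduces to y4 ⊕ y3
h(h(y4, y3), y2) reduces to y4 ⊕ y3 ⊕ y2
h(y1, h(h(y4, y3), y2)) reduces to y1 ⊕ y4 ⊕ y3 ⊕ y2
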